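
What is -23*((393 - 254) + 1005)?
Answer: -26312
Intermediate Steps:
-23*((393 - 254) + 1005) = -23*(139 + 1005) = -23*1144 = -26312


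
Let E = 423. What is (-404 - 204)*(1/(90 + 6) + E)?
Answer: -771571/3 ≈ -2.5719e+5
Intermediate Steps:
(-404 - 204)*(1/(90 + 6) + E) = (-404 - 204)*(1/(90 + 6) + 423) = -608*(1/96 + 423) = -608*40609/96 = -771571/3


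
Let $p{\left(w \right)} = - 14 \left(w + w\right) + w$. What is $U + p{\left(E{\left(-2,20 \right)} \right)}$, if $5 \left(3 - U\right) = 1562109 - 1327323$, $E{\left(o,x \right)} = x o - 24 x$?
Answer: $- \frac{164571}{5} \approx -32914.0$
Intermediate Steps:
$E{\left(o,x \right)} = - 24 x + o x$ ($E{\left(o,x \right)} = o x - 24 x = - 24 x + o x$)
$p{\left(w \right)} = - 27 w$ ($p{\left(w \right)} = - 14 \cdot 2 w + w = - 28 w + w = - 27 w$)
$U = - \frac{234771}{5}$ ($U = 3 - \frac{1562109 - 1327323}{5} = 3 - \frac{234786}{5} = - \frac{234771}{5} \approx -46954.0$)
$U + p{\left(E{\left(-2,20 \right)} \right)} = - \frac{234771}{5} - 27 \cdot 20 \left(-24 - 2\right) = - \frac{234771}{5} - 27 \cdot 20 \left(-26\right) = - \frac{234771}{5} - -14040 = - \frac{234771}{5} + 14040 = - \frac{164571}{5}$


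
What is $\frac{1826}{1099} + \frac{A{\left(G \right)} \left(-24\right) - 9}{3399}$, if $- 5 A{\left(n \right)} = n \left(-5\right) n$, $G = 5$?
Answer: $\frac{1845761}{1245167} \approx 1.4823$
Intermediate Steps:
$A{\left(n \right)} = n^{2}$ ($A{\left(n \right)} = - \frac{n \left(-5\right) n}{5} = - \frac{- 5 n n}{5} = - \frac{\left(-5\right) n^{2}}{5} = n^{2}$)
$\frac{1826}{1099} + \frac{A{\left(G \right)} \left(-24\right) - 9}{3399} = \frac{1826}{1099} + \frac{5^{2} \left(-24\right) - 9}{3399} = 1826 \cdot \frac{1}{1099} + \left(25 \left(-24\right) - 9\right) \frac{1}{3399} = \frac{1826}{1099} + \left(-600 - 9\right) \frac{1}{3399} = \frac{1826}{1099} - \frac{203}{1133} = \frac{1845761}{1245167}$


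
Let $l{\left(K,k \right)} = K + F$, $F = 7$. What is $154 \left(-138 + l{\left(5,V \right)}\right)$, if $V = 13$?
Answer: $-19404$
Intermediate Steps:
$l{\left(K,k \right)} = 7 + K$ ($l{\left(K,k \right)} = K + 7 = 7 + K$)
$154 \left(-138 + l{\left(5,V \right)}\right) = 154 \left(-138 + \left(7 + 5\right)\right) = 154 \left(-138 + 12\right) = 154 \left(-126\right) = -19404$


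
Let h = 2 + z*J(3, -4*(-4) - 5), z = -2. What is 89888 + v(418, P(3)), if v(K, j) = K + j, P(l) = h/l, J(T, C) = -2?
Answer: 90308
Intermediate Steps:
h = 6 (h = 2 - 2*(-2) = 2 + 4 = 6)
P(l) = 6/l
89888 + v(418, P(3)) = 89888 + (418 + 6/3) = 89888 + (418 + 6*(⅓)) = 89888 + (418 + 2) = 89888 + 420 = 90308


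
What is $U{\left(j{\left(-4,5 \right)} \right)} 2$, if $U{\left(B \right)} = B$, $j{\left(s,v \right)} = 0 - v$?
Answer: $-10$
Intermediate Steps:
$j{\left(s,v \right)} = - v$
$U{\left(j{\left(-4,5 \right)} \right)} 2 = \left(-1\right) 5 \cdot 2 = \left(-5\right) 2 = -10$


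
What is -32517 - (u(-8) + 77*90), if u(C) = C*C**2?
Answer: -38935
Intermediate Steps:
u(C) = C**3
-32517 - (u(-8) + 77*90) = -32517 - ((-8)**3 + 77*90) = -32517 - (-512 + 6930) = -32517 - 1*6418 = -32517 - 6418 = -38935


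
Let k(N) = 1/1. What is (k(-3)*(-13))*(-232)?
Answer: 3016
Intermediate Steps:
k(N) = 1
(k(-3)*(-13))*(-232) = (1*(-13))*(-232) = -13*(-232) = 3016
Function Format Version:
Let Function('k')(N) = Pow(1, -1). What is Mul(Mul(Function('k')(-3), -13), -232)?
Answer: 3016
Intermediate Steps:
Function('k')(N) = 1
Mul(Mul(Function('k')(-3), -13), -232) = Mul(Mul(1, -13), -232) = Mul(-13, -232) = 3016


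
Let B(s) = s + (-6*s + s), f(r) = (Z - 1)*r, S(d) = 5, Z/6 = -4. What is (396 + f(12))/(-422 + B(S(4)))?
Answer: -48/221 ≈ -0.21719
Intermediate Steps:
Z = -24 (Z = 6*(-4) = -24)
f(r) = -25*r (f(r) = (-24 - 1)*r = -25*r)
B(s) = -4*s (B(s) = s - 5*s = -4*s)
(396 + f(12))/(-422 + B(S(4))) = (396 - 25*12)/(-422 - 4*5) = (396 - 300)/(-422 - 20) = 96/(-442) = 96*(-1/442) = -48/221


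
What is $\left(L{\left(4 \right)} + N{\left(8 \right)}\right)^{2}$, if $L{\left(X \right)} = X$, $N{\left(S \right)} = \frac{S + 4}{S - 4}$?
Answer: $49$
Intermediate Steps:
$N{\left(S \right)} = \frac{4 + S}{-4 + S}$
$\left(L{\left(4 \right)} + N{\left(8 \right)}\right)^{2} = \left(4 + \frac{4 + 8}{-4 + 8}\right)^{2} = \left(4 + \frac{1}{4} \cdot 12\right)^{2} = \left(4 + 3\right)^{2} = 7^{2} = 49$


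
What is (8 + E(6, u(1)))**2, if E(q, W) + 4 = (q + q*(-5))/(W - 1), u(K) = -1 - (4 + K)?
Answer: 2704/49 ≈ 55.184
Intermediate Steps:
u(K) = -5 - K (u(K) = -1 + (-4 - K) = -5 - K)
E(q, W) = -4 - 4*q/(-1 + W) (E(q, W) = -4 + (q + q*(-5))/(W - 1) = -4 + (q - 5*q)/(-1 + W) = -4 + (-4*q)/(-1 + W) = -4 - 4*q/(-1 + W))
(8 + E(6, u(1)))**2 = (8 + 4*(1 - (-5 - 1*1) - 1*6)/(-1 + (-5 - 1*1)))**2 = (8 + 4*(1 - (-5 - 1) - 6)/(-1 + (-5 - 1)))**2 = (8 + 4*(1 - 1*(-6) - 6)/(-1 - 6))**2 = (8 + 4*(1 + 6 - 6)/(-7))**2 = (8 + 4*(-1/7)*1)**2 = (8 - 4/7)**2 = (52/7)**2 = 2704/49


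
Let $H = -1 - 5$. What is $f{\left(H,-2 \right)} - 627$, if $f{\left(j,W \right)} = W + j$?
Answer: $-635$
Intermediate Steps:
$H = -6$
$f{\left(H,-2 \right)} - 627 = \left(-2 - 6\right) - 627 = -8 - 627 = -635$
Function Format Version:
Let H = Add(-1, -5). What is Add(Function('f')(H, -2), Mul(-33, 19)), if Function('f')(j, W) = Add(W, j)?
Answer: -635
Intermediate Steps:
H = -6
Add(Function('f')(H, -2), Mul(-33, 19)) = Add(Add(-2, -6), Mul(-33, 19)) = Add(-8, -627) = -635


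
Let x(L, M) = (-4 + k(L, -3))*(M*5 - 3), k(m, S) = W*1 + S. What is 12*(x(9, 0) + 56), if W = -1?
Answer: 960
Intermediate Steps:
k(m, S) = -1 + S (k(m, S) = -1*1 + S = -1 + S)
x(L, M) = 24 - 40*M (x(L, M) = (-4 + (-1 - 3))*(M*5 - 3) = (-4 - 4)*(5*M - 3) = -8*(-3 + 5*M) = 24 - 40*M)
12*(x(9, 0) + 56) = 12*((24 - 40*0) + 56) = 12*((24 + 0) + 56) = 12*(24 + 56) = 12*80 = 960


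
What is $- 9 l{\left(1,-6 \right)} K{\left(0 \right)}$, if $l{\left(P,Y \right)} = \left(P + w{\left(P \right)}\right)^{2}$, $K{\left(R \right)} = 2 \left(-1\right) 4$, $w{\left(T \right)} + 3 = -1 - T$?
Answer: $1152$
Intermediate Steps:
$w{\left(T \right)} = -4 - T$ ($w{\left(T \right)} = -3 - \left(1 + T\right) = -4 - T$)
$K{\left(R \right)} = -8$ ($K{\left(R \right)} = \left(-2\right) 4 = -8$)
$l{\left(P,Y \right)} = 16$ ($l{\left(P,Y \right)} = \left(P - \left(4 + P\right)\right)^{2} = \left(-4\right)^{2} = 16$)
$- 9 l{\left(1,-6 \right)} K{\left(0 \right)} = \left(-9\right) 16 \left(-8\right) = \left(-144\right) \left(-8\right) = 1152$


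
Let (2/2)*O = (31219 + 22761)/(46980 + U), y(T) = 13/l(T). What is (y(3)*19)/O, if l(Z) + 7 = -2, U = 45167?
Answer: -22760309/485820 ≈ -46.849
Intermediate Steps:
l(Z) = -9 (l(Z) = -7 - 2 = -9)
y(T) = -13/9 (y(T) = 13/(-9) = 13*(-⅑) = -13/9)
O = 53980/92147 (O = (31219 + 22761)/(46980 + 45167) = 53980/92147 ≈ 0.58580)
(y(3)*19)/O = (-13/9*19)/(53980/92147) = -247/9*92147/53980 = -22760309/485820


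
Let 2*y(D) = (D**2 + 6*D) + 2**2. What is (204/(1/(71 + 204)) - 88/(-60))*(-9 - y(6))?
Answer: -39551534/15 ≈ -2.6368e+6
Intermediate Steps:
y(D) = 2 + D**2/2 + 3*D (y(D) = ((D**2 + 6*D) + 2**2)/2 = ((D**2 + 6*D) + 4)/2 = (4 + D**2 + 6*D)/2 = 2 + D**2/2 + 3*D)
(204/(1/(71 + 204)) - 88/(-60))*(-9 - y(6)) = (204/(1/(71 + 204)) - 88/(-60))*(-9 - (2 + (1/2)*6**2 + 3*6)) = (204/(1/275) - 88*(-1/60))*(-9 - (2 + (1/2)*36 + 18)) = (204/(1/275) + 22/15)*(-9 - (2 + 18 + 18)) = (204*275 + 22/15)*(-9 - 1*38) = (56100 + 22/15)*(-9 - 38) = (841522/15)*(-47) = -39551534/15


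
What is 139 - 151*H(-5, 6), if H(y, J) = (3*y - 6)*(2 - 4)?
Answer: -6203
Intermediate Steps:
H(y, J) = 12 - 6*y (H(y, J) = (-6 + 3*y)*(-2) = 12 - 6*y)
139 - 151*H(-5, 6) = 139 - 151*(12 - 6*(-5)) = 139 - 151*(12 + 30) = 139 - 151*42 = 139 - 6342 = -6203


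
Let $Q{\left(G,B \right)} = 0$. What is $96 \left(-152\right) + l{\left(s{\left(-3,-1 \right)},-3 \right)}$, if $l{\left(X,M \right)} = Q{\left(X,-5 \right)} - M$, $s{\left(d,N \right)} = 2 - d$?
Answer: $-14589$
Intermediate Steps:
$l{\left(X,M \right)} = - M$ ($l{\left(X,M \right)} = 0 - M = - M$)
$96 \left(-152\right) + l{\left(s{\left(-3,-1 \right)},-3 \right)} = 96 \left(-152\right) - -3 = -14592 + 3 = -14589$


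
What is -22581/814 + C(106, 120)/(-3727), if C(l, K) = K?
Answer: -84257067/3033778 ≈ -27.773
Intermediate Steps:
-22581/814 + C(106, 120)/(-3727) = -22581/814 + 120/(-3727) = -22581*1/814 + 120*(-1/3727) = -22581/814 - 120/3727 = -84257067/3033778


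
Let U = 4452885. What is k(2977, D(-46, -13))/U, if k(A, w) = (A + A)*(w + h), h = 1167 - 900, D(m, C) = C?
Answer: 1512316/4452885 ≈ 0.33963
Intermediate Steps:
h = 267
k(A, w) = 2*A*(267 + w) (k(A, w) = (A + A)*(w + 267) = (2*A)*(267 + w) = 2*A*(267 + w))
k(2977, D(-46, -13))/U = (2*2977*(267 - 13))/4452885 = (2*2977*254)*(1/4452885) = 1512316*(1/4452885) = 1512316/4452885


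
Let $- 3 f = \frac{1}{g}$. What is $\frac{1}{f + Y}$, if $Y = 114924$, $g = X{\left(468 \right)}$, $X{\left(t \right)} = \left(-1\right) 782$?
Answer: $\frac{2346}{269611705} \approx 8.7014 \cdot 10^{-6}$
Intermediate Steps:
$X{\left(t \right)} = -782$
$g = -782$
$f = \frac{1}{2346}$ ($f = - \frac{1}{3 \left(-782\right)} = \left(- \frac{1}{3}\right) \left(- \frac{1}{782}\right) = \frac{1}{2346} \approx 0.00042626$)
$\frac{1}{f + Y} = \frac{1}{\frac{1}{2346} + 114924} = \frac{1}{\frac{269611705}{2346}} = \frac{2346}{269611705}$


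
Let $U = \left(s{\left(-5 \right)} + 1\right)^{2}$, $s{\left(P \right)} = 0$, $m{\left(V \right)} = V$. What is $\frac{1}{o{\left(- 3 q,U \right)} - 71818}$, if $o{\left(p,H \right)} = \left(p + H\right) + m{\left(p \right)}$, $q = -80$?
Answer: $- \frac{1}{71337} \approx -1.4018 \cdot 10^{-5}$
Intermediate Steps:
$U = 1$ ($U = \left(0 + 1\right)^{2} = 1^{2} = 1$)
$o{\left(p,H \right)} = H + 2 p$ ($o{\left(p,H \right)} = \left(p + H\right) + p = \left(H + p\right) + p = H + 2 p$)
$\frac{1}{o{\left(- 3 q,U \right)} - 71818} = \frac{1}{\left(1 + 2 \left(\left(-3\right) \left(-80\right)\right)\right) - 71818} = \frac{1}{\left(1 + 2 \cdot 240\right) - 71818} = \frac{1}{\left(1 + 480\right) - 71818} = \frac{1}{481 - 71818} = \frac{1}{-71337} = - \frac{1}{71337}$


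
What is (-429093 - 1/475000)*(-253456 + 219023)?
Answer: 7018105652809433/475000 ≈ 1.4775e+10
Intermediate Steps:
(-429093 - 1/475000)*(-253456 + 219023) = (-429093 - 1*1/475000)*(-34433) = (-429093 - 1/475000)*(-34433) = -203819175001/475000*(-34433) = 7018105652809433/475000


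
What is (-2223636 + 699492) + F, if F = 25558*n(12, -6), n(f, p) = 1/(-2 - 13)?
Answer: -22887718/15 ≈ -1.5258e+6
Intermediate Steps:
n(f, p) = -1/15 (n(f, p) = 1/(-15) = -1/15)
F = -25558/15 (F = 25558*(-1/15) = -25558/15 ≈ -1703.9)
(-2223636 + 699492) + F = (-2223636 + 699492) - 25558/15 = -1524144 - 25558/15 = -22887718/15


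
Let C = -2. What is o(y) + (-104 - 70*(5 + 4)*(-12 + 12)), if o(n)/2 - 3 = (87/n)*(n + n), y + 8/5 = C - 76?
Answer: 250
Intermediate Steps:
y = -398/5 (y = -8/5 + (-2 - 76) = -8/5 - 78 = -398/5 ≈ -79.600)
o(n) = 354 (o(n) = 6 + 2*((87/n)*(n + n)) = 6 + 2*((87/n)*(2*n)) = 6 + 2*174 = 6 + 348 = 354)
o(y) + (-104 - 70*(5 + 4)*(-12 + 12)) = 354 + (-104 - 70*(5 + 4)*(-12 + 12)) = 354 + (-104 - 630*0) = 354 + (-104 - 70*0) = 354 + (-104 + 0) = 354 - 104 = 250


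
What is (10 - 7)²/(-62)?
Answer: -9/62 ≈ -0.14516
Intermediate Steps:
(10 - 7)²/(-62) = -1/62*3² = -1/62*9 = -9/62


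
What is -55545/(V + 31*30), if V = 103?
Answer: -55545/1033 ≈ -53.771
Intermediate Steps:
-55545/(V + 31*30) = -55545/(103 + 31*30) = -55545/(103 + 930) = -55545/1033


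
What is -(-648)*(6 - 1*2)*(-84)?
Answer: -217728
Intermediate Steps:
-(-648)*(6 - 1*2)*(-84) = -(-648)*(6 - 2)*(-84) = -(-648)*4*(-84) = -24*(-108)*(-84) = 2592*(-84) = -217728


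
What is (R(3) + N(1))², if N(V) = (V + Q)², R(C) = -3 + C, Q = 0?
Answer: 1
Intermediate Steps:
N(V) = V² (N(V) = (V + 0)² = V²)
(R(3) + N(1))² = ((-3 + 3) + 1²)² = (0 + 1)² = 1² = 1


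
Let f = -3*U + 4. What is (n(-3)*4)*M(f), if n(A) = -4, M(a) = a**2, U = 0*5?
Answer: -256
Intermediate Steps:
U = 0
f = 4 (f = -3*0 + 4 = 0 + 4 = 4)
(n(-3)*4)*M(f) = -4*4*4**2 = -16*16 = -256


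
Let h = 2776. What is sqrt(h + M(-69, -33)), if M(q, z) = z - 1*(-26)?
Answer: sqrt(2769) ≈ 52.621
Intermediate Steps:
M(q, z) = 26 + z (M(q, z) = z + 26 = 26 + z)
sqrt(h + M(-69, -33)) = sqrt(2776 + (26 - 33)) = sqrt(2776 - 7) = sqrt(2769)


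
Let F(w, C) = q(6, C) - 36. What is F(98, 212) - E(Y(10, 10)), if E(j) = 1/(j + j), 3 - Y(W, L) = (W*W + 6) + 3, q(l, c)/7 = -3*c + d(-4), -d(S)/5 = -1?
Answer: -944035/212 ≈ -4453.0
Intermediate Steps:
d(S) = 5 (d(S) = -5*(-1) = 5)
q(l, c) = 35 - 21*c (q(l, c) = 7*(-3*c + 5) = 7*(5 - 3*c) = 35 - 21*c)
Y(W, L) = -6 - W**2 (Y(W, L) = 3 - ((W*W + 6) + 3) = 3 - ((W**2 + 6) + 3) = 3 - ((6 + W**2) + 3) = 3 - (9 + W**2) = 3 + (-9 - W**2) = -6 - W**2)
F(w, C) = -1 - 21*C (F(w, C) = (35 - 21*C) - 36 = -1 - 21*C)
E(j) = 1/(2*j)
F(98, 212) - E(Y(10, 10)) = (-1 - 21*212) - 1/(2*(-6 - 1*10**2)) = (-1 - 4452) - 1/(2*(-6 - 1*100)) = -4453 - 1/(2*(-6 - 100)) = -4453 - 1/(2*(-106)) = -4453 - (-1)/(2*106) = -4453 - 1*(-1/212) = -4453 + 1/212 = -944035/212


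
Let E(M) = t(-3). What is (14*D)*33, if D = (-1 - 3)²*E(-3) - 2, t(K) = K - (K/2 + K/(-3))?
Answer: -19404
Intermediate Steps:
t(K) = 5*K/6 (t(K) = K - (K*(½) + K*(-⅓)) = K - (K/2 - K/3) = K - K/6 = 5*K/6)
E(M) = -5/2 (E(M) = (⅚)*(-3) = -5/2)
D = -42 (D = (-1 - 3)²*(-5/2) - 2 = (-4)²*(-5/2) - 2 = 16*(-5/2) - 2 = -40 - 2 = -42)
(14*D)*33 = (14*(-42))*33 = -588*33 = -19404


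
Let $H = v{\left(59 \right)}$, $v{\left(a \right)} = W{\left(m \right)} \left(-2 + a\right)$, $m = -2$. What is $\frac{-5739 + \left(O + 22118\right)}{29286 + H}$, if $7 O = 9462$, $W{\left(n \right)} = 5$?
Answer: $\frac{124115}{206997} \approx 0.5996$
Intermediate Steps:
$O = \frac{9462}{7}$ ($O = \frac{1}{7} \cdot 9462 = \frac{9462}{7} \approx 1351.7$)
$v{\left(a \right)} = -10 + 5 a$ ($v{\left(a \right)} = 5 \left(-2 + a\right) = -10 + 5 a$)
$H = 285$ ($H = -10 + 5 \cdot 59 = -10 + 295 = 285$)
$\frac{-5739 + \left(O + 22118\right)}{29286 + H} = \frac{-5739 + \left(\frac{9462}{7} + 22118\right)}{29286 + 285} = \frac{-5739 + \frac{164288}{7}}{29571} = \frac{124115}{7} \cdot \frac{1}{29571} = \frac{124115}{206997}$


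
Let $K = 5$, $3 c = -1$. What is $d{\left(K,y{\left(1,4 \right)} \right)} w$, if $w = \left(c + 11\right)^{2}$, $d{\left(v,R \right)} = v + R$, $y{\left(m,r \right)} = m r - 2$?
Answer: $\frac{7168}{9} \approx 796.44$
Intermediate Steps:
$c = - \frac{1}{3}$ ($c = \frac{1}{3} \left(-1\right) = - \frac{1}{3} \approx -0.33333$)
$y{\left(m,r \right)} = -2 + m r$
$d{\left(v,R \right)} = R + v$
$w = \frac{1024}{9}$ ($w = \left(- \frac{1}{3} + 11\right)^{2} = \left(\frac{32}{3}\right)^{2} = \frac{1024}{9} \approx 113.78$)
$d{\left(K,y{\left(1,4 \right)} \right)} w = \left(\left(-2 + 1 \cdot 4\right) + 5\right) \frac{1024}{9} = \left(\left(-2 + 4\right) + 5\right) \frac{1024}{9} = \left(2 + 5\right) \frac{1024}{9} = 7 \cdot \frac{1024}{9} = \frac{7168}{9}$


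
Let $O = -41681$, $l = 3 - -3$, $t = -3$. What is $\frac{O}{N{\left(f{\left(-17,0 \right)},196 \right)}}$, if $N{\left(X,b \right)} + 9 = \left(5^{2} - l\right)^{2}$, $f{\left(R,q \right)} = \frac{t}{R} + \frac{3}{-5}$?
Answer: $- \frac{41681}{352} \approx -118.41$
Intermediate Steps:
$l = 6$ ($l = 3 + 3 = 6$)
$f{\left(R,q \right)} = - \frac{3}{5} - \frac{3}{R}$ ($f{\left(R,q \right)} = - \frac{3}{R} + \frac{3}{-5} = - \frac{3}{R} + 3 \left(- \frac{1}{5}\right) = - \frac{3}{R} - \frac{3}{5} = - \frac{3}{5} - \frac{3}{R}$)
$N{\left(X,b \right)} = 352$ ($N{\left(X,b \right)} = -9 + \left(5^{2} - 6\right)^{2} = -9 + \left(25 - 6\right)^{2} = -9 + 19^{2} = -9 + 361 = 352$)
$\frac{O}{N{\left(f{\left(-17,0 \right)},196 \right)}} = - \frac{41681}{352}$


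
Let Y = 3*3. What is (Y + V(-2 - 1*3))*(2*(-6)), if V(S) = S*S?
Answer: -408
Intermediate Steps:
Y = 9
V(S) = S²
(Y + V(-2 - 1*3))*(2*(-6)) = (9 + (-2 - 1*3)²)*(2*(-6)) = (9 + (-2 - 3)²)*(-12) = (9 + (-5)²)*(-12) = (9 + 25)*(-12) = 34*(-12) = -408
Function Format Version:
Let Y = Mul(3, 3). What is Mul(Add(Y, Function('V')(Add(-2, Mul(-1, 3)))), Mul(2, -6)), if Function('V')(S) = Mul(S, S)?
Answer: -408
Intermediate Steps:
Y = 9
Function('V')(S) = Pow(S, 2)
Mul(Add(Y, Function('V')(Add(-2, Mul(-1, 3)))), Mul(2, -6)) = Mul(Add(9, Pow(Add(-2, Mul(-1, 3)), 2)), Mul(2, -6)) = Mul(Add(9, Pow(Add(-2, -3), 2)), -12) = Mul(Add(9, Pow(-5, 2)), -12) = Mul(Add(9, 25), -12) = Mul(34, -12) = -408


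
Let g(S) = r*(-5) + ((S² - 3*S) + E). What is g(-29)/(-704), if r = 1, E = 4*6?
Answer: -947/704 ≈ -1.3452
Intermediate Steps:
E = 24
g(S) = 19 + S² - 3*S (g(S) = 1*(-5) + ((S² - 3*S) + 24) = -5 + (24 + S² - 3*S) = 19 + S² - 3*S)
g(-29)/(-704) = (19 + (-29)² - 3*(-29))/(-704) = (19 + 841 + 87)*(-1/704) = 947*(-1/704) = -947/704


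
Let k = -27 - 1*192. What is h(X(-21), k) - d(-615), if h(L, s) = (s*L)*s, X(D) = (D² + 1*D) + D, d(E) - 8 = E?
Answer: 19137046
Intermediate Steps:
d(E) = 8 + E
X(D) = D² + 2*D (X(D) = (D² + D) + D = (D + D²) + D = D² + 2*D)
k = -219 (k = -27 - 192 = -219)
h(L, s) = L*s² (h(L, s) = (L*s)*s = L*s²)
h(X(-21), k) - d(-615) = -21*(2 - 21)*(-219)² - (8 - 615) = -21*(-19)*47961 - 1*(-607) = 399*47961 + 607 = 19136439 + 607 = 19137046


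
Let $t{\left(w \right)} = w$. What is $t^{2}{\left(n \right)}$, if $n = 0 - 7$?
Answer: $49$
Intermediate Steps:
$n = -7$ ($n = 0 - 7 = -7$)
$t^{2}{\left(n \right)} = \left(-7\right)^{2} = 49$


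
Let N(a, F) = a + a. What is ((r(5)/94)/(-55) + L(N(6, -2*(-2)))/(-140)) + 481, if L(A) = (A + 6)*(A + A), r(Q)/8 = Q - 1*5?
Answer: 16727/35 ≈ 477.91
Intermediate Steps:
r(Q) = -40 + 8*Q (r(Q) = 8*(Q - 1*5) = 8*(Q - 5) = 8*(-5 + Q) = -40 + 8*Q)
N(a, F) = 2*a
L(A) = 2*A*(6 + A) (L(A) = (6 + A)*(2*A) = 2*A*(6 + A))
((r(5)/94)/(-55) + L(N(6, -2*(-2)))/(-140)) + 481 = (((-40 + 8*5)/94)/(-55) + (2*(2*6)*(6 + 2*6))/(-140)) + 481 = (((-40 + 40)*(1/94))*(-1/55) + (2*12*(6 + 12))*(-1/140)) + 481 = ((0*(1/94))*(-1/55) + (2*12*18)*(-1/140)) + 481 = (0*(-1/55) + 432*(-1/140)) + 481 = (0 - 108/35) + 481 = -108/35 + 481 = 16727/35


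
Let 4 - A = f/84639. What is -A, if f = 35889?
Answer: -100889/28213 ≈ -3.5760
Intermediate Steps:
A = 100889/28213 (A = 4 - 35889/84639 = 4 - 1*11963/28213 = 4 - 11963/28213 = 100889/28213 ≈ 3.5760)
-A = -1*100889/28213 = -100889/28213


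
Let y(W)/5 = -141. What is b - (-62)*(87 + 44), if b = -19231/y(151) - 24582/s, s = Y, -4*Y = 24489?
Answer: 15640503121/1918305 ≈ 8153.3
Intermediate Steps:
Y = -24489/4 (Y = -¼*24489 = -24489/4 ≈ -6122.3)
s = -24489/4 ≈ -6122.3
y(W) = -705 (y(W) = 5*(-141) = -705)
b = 60029911/1918305 (b = -19231/(-705) - 24582/(-24489/4) = -19231*(-1/705) - 24582*(-4/24489) = 19231/705 + 32776/8163 = 60029911/1918305 ≈ 31.293)
b - (-62)*(87 + 44) = 60029911/1918305 - (-62)*(87 + 44) = 60029911/1918305 - (-62)*131 = 60029911/1918305 - 1*(-8122) = 60029911/1918305 + 8122 = 15640503121/1918305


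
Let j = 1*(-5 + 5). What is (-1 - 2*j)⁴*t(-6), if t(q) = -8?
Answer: -8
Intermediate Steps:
j = 0 (j = 1*0 = 0)
(-1 - 2*j)⁴*t(-6) = (-1 - 2*0)⁴*(-8) = (-1 + 0)⁴*(-8) = (-1)⁴*(-8) = 1*(-8) = -8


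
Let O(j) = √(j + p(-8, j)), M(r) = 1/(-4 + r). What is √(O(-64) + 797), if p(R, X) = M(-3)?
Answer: √(39053 + 7*I*√3143)/7 ≈ 28.232 + 0.14184*I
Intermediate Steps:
p(R, X) = -⅐ (p(R, X) = 1/(-4 - 3) = 1/(-7) = -⅐)
O(j) = √(-⅐ + j) (O(j) = √(j - ⅐) = √(-⅐ + j))
√(O(-64) + 797) = √(√(-7 + 49*(-64))/7 + 797) = √(√(-7 - 3136)/7 + 797) = √(√(-3143)/7 + 797) = √((I*√3143)/7 + 797) = √(I*√3143/7 + 797) = √(797 + I*√3143/7)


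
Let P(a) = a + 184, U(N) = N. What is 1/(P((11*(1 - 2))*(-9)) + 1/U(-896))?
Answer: 896/253567 ≈ 0.0035336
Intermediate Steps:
P(a) = 184 + a
1/(P((11*(1 - 2))*(-9)) + 1/U(-896)) = 1/((184 + (11*(1 - 2))*(-9)) + 1/(-896)) = 1/((184 + (11*(-1))*(-9)) - 1/896) = 1/((184 - 11*(-9)) - 1/896) = 1/((184 + 99) - 1/896) = 1/(283 - 1/896) = 1/(253567/896) = 896/253567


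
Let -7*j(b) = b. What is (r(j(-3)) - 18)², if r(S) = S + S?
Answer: 14400/49 ≈ 293.88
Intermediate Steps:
j(b) = -b/7
r(S) = 2*S
(r(j(-3)) - 18)² = (2*(-⅐*(-3)) - 18)² = (2*(3/7) - 18)² = (6/7 - 18)² = (-120/7)² = 14400/49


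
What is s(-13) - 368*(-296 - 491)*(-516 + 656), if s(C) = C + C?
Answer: 40546214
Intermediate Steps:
s(C) = 2*C
s(-13) - 368*(-296 - 491)*(-516 + 656) = 2*(-13) - 368*(-296 - 491)*(-516 + 656) = -26 - (-289616)*140 = -26 - 368*(-110180) = -26 + 40546240 = 40546214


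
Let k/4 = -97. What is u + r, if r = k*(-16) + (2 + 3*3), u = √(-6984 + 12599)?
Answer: 6219 + √5615 ≈ 6293.9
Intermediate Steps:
u = √5615 ≈ 74.933
k = -388 (k = 4*(-97) = -388)
r = 6219 (r = -388*(-16) + (2 + 3*3) = 6208 + (2 + 9) = 6208 + 11 = 6219)
u + r = √5615 + 6219 = 6219 + √5615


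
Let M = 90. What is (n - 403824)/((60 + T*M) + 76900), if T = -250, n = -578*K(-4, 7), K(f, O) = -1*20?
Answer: -98066/13615 ≈ -7.2028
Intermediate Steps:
K(f, O) = -20
n = 11560 (n = -578*(-20) = 11560)
(n - 403824)/((60 + T*M) + 76900) = (11560 - 403824)/((60 - 250*90) + 76900) = -392264/((60 - 22500) + 76900) = -392264/(-22440 + 76900) = -392264/54460 = -392264*1/54460 = -98066/13615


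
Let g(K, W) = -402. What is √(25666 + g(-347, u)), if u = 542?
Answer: 4*√1579 ≈ 158.95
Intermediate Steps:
√(25666 + g(-347, u)) = √(25666 - 402) = √25264 = 4*√1579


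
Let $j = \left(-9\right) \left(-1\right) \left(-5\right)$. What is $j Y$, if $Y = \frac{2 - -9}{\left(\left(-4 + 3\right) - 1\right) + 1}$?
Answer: $495$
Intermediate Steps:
$j = -45$ ($j = 9 \left(-5\right) = -45$)
$Y = -11$ ($Y = \frac{2 + 9}{\left(-1 - 1\right) + 1} = \frac{11}{-2 + 1} = \frac{11}{-1} = 11 \left(-1\right) = -11$)
$j Y = \left(-45\right) \left(-11\right) = 495$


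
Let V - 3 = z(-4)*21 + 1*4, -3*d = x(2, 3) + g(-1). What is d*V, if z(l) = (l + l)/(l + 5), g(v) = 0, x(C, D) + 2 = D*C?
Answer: 644/3 ≈ 214.67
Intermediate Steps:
x(C, D) = -2 + C*D (x(C, D) = -2 + D*C = -2 + C*D)
d = -4/3 (d = -((-2 + 2*3) + 0)/3 = -((-2 + 6) + 0)/3 = -(4 + 0)/3 = -1/3*4 = -4/3 ≈ -1.3333)
z(l) = 2*l/(5 + l) (z(l) = (2*l)/(5 + l) = 2*l/(5 + l))
V = -161 (V = 3 + ((2*(-4)/(5 - 4))*21 + 1*4) = 3 + ((2*(-4)/1)*21 + 4) = 3 + ((2*(-4)*1)*21 + 4) = 3 + (-8*21 + 4) = 3 + (-168 + 4) = 3 - 164 = -161)
d*V = -4/3*(-161) = 644/3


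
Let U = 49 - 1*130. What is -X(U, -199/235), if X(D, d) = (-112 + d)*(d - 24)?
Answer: -154844441/55225 ≈ -2803.9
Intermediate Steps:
U = -81 (U = 49 - 130 = -81)
X(D, d) = (-112 + d)*(-24 + d)
-X(U, -199/235) = -(2688 + (-199/235)**2 - (-27064)/235) = -(2688 + (-199*1/235)**2 - (-27064)/235) = -(2688 + (-199/235)**2 - 136*(-199/235)) = -(2688 + 39601/55225 + 27064/235) = -1*154844441/55225 = -154844441/55225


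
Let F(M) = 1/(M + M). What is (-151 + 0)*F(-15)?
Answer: 151/30 ≈ 5.0333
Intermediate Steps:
F(M) = 1/(2*M)
(-151 + 0)*F(-15) = (-151 + 0)*((½)/(-15)) = -151*(-1)/(2*15) = -151*(-1/30) = 151/30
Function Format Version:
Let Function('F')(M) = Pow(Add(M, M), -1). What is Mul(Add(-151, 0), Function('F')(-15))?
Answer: Rational(151, 30) ≈ 5.0333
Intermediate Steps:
Function('F')(M) = Mul(Rational(1, 2), Pow(M, -1)) (Function('F')(M) = Pow(Mul(2, M), -1) = Mul(Rational(1, 2), Pow(M, -1)))
Mul(Add(-151, 0), Function('F')(-15)) = Mul(Add(-151, 0), Mul(Rational(1, 2), Pow(-15, -1))) = Mul(-151, Mul(Rational(1, 2), Rational(-1, 15))) = Mul(-151, Rational(-1, 30)) = Rational(151, 30)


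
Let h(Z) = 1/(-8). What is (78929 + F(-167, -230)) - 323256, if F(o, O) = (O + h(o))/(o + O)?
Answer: -775980711/3176 ≈ -2.4433e+5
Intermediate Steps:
h(Z) = -⅛
F(o, O) = (-⅛ + O)/(O + o) (F(o, O) = (O - ⅛)/(o + O) = (-⅛ + O)/(O + o))
(78929 + F(-167, -230)) - 323256 = (78929 + (-⅛ - 230)/(-230 - 167)) - 323256 = (78929 - 1841/8/(-397)) - 323256 = (78929 - 1/397*(-1841/8)) - 323256 = (78929 + 1841/3176) - 323256 = 250680345/3176 - 323256 = -775980711/3176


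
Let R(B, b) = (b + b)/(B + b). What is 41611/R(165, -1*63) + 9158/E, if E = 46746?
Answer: -787317152/23373 ≈ -33685.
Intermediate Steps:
R(B, b) = 2*b/(B + b) (R(B, b) = (2*b)/(B + b) = 2*b/(B + b))
41611/R(165, -1*63) + 9158/E = 41611/((2*(-1*63)/(165 - 1*63))) + 9158/46746 = 41611/((2*(-63)/(165 - 63))) + 9158*(1/46746) = 41611/((2*(-63)/102)) + 4579/23373 = 41611/((2*(-63)*(1/102))) + 4579/23373 = 41611/(-21/17) + 4579/23373 = 41611*(-17/21) + 4579/23373 = -707387/21 + 4579/23373 = -787317152/23373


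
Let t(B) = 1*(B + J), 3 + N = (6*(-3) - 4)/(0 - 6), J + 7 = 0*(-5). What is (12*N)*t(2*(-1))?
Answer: -72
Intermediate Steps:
J = -7 (J = -7 + 0*(-5) = -7 + 0 = -7)
N = 2/3 (N = -3 + (6*(-3) - 4)/(0 - 6) = -3 + (-18 - 4)/(-6) = -3 - 22*(-1/6) = -3 + 11/3 = 2/3 ≈ 0.66667)
t(B) = -7 + B (t(B) = 1*(B - 7) = 1*(-7 + B) = -7 + B)
(12*N)*t(2*(-1)) = (12*(2/3))*(-7 + 2*(-1)) = 8*(-7 - 2) = 8*(-9) = -72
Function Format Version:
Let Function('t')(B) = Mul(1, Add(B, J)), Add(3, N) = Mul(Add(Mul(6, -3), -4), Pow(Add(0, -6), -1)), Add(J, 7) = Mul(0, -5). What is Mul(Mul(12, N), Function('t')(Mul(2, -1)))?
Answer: -72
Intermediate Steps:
J = -7 (J = Add(-7, Mul(0, -5)) = Add(-7, 0) = -7)
N = Rational(2, 3) (N = Add(-3, Mul(Add(Mul(6, -3), -4), Pow(Add(0, -6), -1))) = Add(-3, Mul(Add(-18, -4), Pow(-6, -1))) = Add(-3, Mul(-22, Rational(-1, 6))) = Add(-3, Rational(11, 3)) = Rational(2, 3) ≈ 0.66667)
Function('t')(B) = Add(-7, B) (Function('t')(B) = Mul(1, Add(B, -7)) = Mul(1, Add(-7, B)) = Add(-7, B))
Mul(Mul(12, N), Function('t')(Mul(2, -1))) = Mul(Mul(12, Rational(2, 3)), Add(-7, Mul(2, -1))) = Mul(8, Add(-7, -2)) = Mul(8, -9) = -72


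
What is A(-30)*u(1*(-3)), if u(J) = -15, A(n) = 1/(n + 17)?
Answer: 15/13 ≈ 1.1538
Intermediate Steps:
A(n) = 1/(17 + n)
A(-30)*u(1*(-3)) = -15/(17 - 30) = -15/(-13) = -1/13*(-15) = 15/13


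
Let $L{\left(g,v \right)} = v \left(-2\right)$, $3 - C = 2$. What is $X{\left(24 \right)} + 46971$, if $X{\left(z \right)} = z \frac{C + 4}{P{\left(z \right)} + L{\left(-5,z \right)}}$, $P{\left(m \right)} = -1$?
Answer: $\frac{2301459}{49} \approx 46969.0$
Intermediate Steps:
$C = 1$ ($C = 3 - 2 = 1$)
$L{\left(g,v \right)} = - 2 v$
$X{\left(z \right)} = \frac{5 z}{-1 - 2 z}$ ($X{\left(z \right)} = z \frac{1 + 4}{-1 - 2 z} = z \frac{5}{-1 - 2 z} = \frac{5 z}{-1 - 2 z}$)
$X{\left(24 \right)} + 46971 = \left(-5\right) 24 \frac{1}{1 + 2 \cdot 24} + 46971 = \left(-5\right) 24 \frac{1}{1 + 48} + 46971 = \left(-5\right) 24 \cdot \frac{1}{49} + 46971 = - \frac{120}{49} + 46971 = \frac{2301459}{49}$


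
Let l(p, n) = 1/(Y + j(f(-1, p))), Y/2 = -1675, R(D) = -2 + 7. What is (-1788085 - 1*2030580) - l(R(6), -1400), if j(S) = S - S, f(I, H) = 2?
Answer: -12792527749/3350 ≈ -3.8187e+6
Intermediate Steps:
R(D) = 5
j(S) = 0
Y = -3350 (Y = 2*(-1675) = -3350)
l(p, n) = -1/3350 (l(p, n) = 1/(-3350 + 0) = 1/(-3350) = -1/3350)
(-1788085 - 1*2030580) - l(R(6), -1400) = (-1788085 - 1*2030580) - 1*(-1/3350) = (-1788085 - 2030580) + 1/3350 = -3818665 + 1/3350 = -12792527749/3350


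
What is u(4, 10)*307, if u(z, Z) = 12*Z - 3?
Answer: 35919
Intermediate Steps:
u(z, Z) = -3 + 12*Z
u(4, 10)*307 = (-3 + 12*10)*307 = (-3 + 120)*307 = 117*307 = 35919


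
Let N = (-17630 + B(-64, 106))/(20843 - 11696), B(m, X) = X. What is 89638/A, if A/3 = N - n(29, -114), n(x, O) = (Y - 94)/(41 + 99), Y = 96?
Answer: -19131438340/1235827 ≈ -15481.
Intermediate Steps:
n(x, O) = 1/70 (n(x, O) = (96 - 94)/(41 + 99) = 2/140 = 2*(1/140) = 1/70)
N = -17524/9147 (N = (-17630 + 106)/(20843 - 11696) = -17524/9147 ≈ -1.9158)
A = -1235827/213430 (A = 3*(-17524/9147 - 1*1/70) = 3*(-17524/9147 - 1/70) = 3*(-1235827/640290) = -1235827/213430 ≈ -5.7903)
89638/A = 89638/(-1235827/213430) = 89638*(-213430/1235827) = -19131438340/1235827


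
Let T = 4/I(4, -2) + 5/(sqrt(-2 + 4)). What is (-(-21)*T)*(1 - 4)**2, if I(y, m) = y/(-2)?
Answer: -378 + 945*sqrt(2)/2 ≈ 290.22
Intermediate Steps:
I(y, m) = -y/2 (I(y, m) = y*(-1/2) = -y/2)
T = -2 + 5*sqrt(2)/2 (T = 4/((-1/2*4)) + 5/(sqrt(-2 + 4)) = 4/(-2) + 5/(sqrt(2)) = 4*(-1/2) + 5*(sqrt(2)/2) = -2 + 5*sqrt(2)/2 ≈ 1.5355)
(-(-21)*T)*(1 - 4)**2 = (-(-21)*(-2 + 5*sqrt(2)/2))*(1 - 4)**2 = -21*(2 - 5*sqrt(2)/2)*(-3)**2 = (-42 + 105*sqrt(2)/2)*9 = -378 + 945*sqrt(2)/2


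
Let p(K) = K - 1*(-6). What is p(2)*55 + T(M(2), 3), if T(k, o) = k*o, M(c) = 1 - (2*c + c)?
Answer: 425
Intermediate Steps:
p(K) = 6 + K (p(K) = K + 6 = 6 + K)
M(c) = 1 - 3*c
p(2)*55 + T(M(2), 3) = (6 + 2)*55 + (1 - 3*2)*3 = 8*55 + (1 - 6)*3 = 440 - 5*3 = 440 - 15 = 425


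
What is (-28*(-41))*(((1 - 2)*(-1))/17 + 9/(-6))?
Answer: -28126/17 ≈ -1654.5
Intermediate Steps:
(-28*(-41))*(((1 - 2)*(-1))/17 + 9/(-6)) = 1148*(-1*(-1)*(1/17) + 9*(-⅙)) = 1148*(1*(1/17) - 3/2) = 1148*(1/17 - 3/2) = 1148*(-49/34) = -28126/17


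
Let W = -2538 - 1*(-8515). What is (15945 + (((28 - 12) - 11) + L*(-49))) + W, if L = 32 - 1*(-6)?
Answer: 20065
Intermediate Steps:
W = 5977 (W = -2538 + 8515 = 5977)
L = 38 (L = 32 + 6 = 38)
(15945 + (((28 - 12) - 11) + L*(-49))) + W = (15945 + (((28 - 12) - 11) + 38*(-49))) + 5977 = (15945 + ((16 - 11) - 1862)) + 5977 = (15945 + (5 - 1862)) + 5977 = (15945 - 1857) + 5977 = 14088 + 5977 = 20065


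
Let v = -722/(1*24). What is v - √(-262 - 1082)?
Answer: -361/12 - 8*I*√21 ≈ -30.083 - 36.661*I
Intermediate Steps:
v = -361/12 (v = -722/24 = -722*1/24 = -361/12 ≈ -30.083)
v - √(-262 - 1082) = -361/12 - √(-262 - 1082) = -361/12 - √(-1344) = -361/12 - 8*I*√21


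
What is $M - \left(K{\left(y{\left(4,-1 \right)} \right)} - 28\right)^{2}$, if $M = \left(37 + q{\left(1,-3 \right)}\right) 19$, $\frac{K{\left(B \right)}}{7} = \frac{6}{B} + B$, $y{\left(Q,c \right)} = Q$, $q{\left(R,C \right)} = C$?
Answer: $\frac{2143}{4} \approx 535.75$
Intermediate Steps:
$K{\left(B \right)} = 7 B + \frac{42}{B}$ ($K{\left(B \right)} = 7 \left(\frac{6}{B} + B\right) = 7 \left(B + \frac{6}{B}\right) = 7 B + \frac{42}{B}$)
$M = 646$ ($M = \left(37 - 3\right) 19 = 34 \cdot 19 = 646$)
$M - \left(K{\left(y{\left(4,-1 \right)} \right)} - 28\right)^{2} = 646 - \left(\left(7 \cdot 4 + \frac{42}{4}\right) - 28\right)^{2} = 646 - \left(\left(28 + 42 \cdot \frac{1}{4}\right) - 28\right)^{2} = 646 - \left(\left(28 + \frac{21}{2}\right) - 28\right)^{2} = 646 - \left(\frac{77}{2} - 28\right)^{2} = 646 - \left(\frac{21}{2}\right)^{2} = 646 - \frac{441}{4} = \frac{2143}{4}$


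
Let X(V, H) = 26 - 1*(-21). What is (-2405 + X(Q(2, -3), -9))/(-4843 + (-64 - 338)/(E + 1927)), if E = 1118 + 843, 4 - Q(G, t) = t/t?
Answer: 1527984/3138331 ≈ 0.48688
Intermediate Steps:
Q(G, t) = 3 (Q(G, t) = 4 - t/t = 4 - 1*1 = 4 - 1 = 3)
X(V, H) = 47 (X(V, H) = 26 + 21 = 47)
E = 1961
(-2405 + X(Q(2, -3), -9))/(-4843 + (-64 - 338)/(E + 1927)) = (-2405 + 47)/(-4843 + (-64 - 338)/(1961 + 1927)) = -2358/(-4843 - 402/3888) = -2358/(-4843 - 402*1/3888) = -2358/(-4843 - 67/648) = -2358/(-3138331/648) = -2358*(-648/3138331) = 1527984/3138331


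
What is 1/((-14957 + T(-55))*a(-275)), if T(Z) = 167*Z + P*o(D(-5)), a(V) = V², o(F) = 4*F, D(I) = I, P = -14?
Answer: -1/1804563750 ≈ -5.5415e-10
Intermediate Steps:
T(Z) = 280 + 167*Z (T(Z) = 167*Z - 56*(-5) = 167*Z - 14*(-20) = 167*Z + 280 = 280 + 167*Z)
1/((-14957 + T(-55))*a(-275)) = 1/((-14957 + (280 + 167*(-55)))*((-275)²)) = 1/((-14957 + (280 - 9185))*75625) = (1/75625)/(-14957 - 8905) = (1/75625)/(-23862) = -1/23862*1/75625 = -1/1804563750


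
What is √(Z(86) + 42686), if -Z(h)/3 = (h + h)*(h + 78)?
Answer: I*√41938 ≈ 204.79*I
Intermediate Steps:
Z(h) = -6*h*(78 + h) (Z(h) = -3*(h + h)*(h + 78) = -3*2*h*(78 + h) = -6*h*(78 + h))
√(Z(86) + 42686) = √(-6*86*(78 + 86) + 42686) = √(-6*86*164 + 42686) = √(-84624 + 42686) = √(-41938) = I*√41938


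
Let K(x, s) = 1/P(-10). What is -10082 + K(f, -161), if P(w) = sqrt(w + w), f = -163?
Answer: -10082 - I*sqrt(5)/10 ≈ -10082.0 - 0.22361*I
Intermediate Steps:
P(w) = sqrt(2)*sqrt(w) (P(w) = sqrt(2*w) = sqrt(2)*sqrt(w))
K(x, s) = -I*sqrt(5)/10 (K(x, s) = 1/(sqrt(2)*sqrt(-10)) = 1/(sqrt(2)*(I*sqrt(10))) = 1/(2*I*sqrt(5)) = -I*sqrt(5)/10)
-10082 + K(f, -161) = -10082 - I*sqrt(5)/10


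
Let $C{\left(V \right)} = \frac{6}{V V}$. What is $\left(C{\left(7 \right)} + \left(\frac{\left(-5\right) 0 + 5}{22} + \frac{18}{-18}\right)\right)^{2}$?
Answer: $\frac{491401}{1162084} \approx 0.42286$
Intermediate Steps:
$C{\left(V \right)} = \frac{6}{V^{2}}$
$\left(C{\left(7 \right)} + \left(\frac{\left(-5\right) 0 + 5}{22} + \frac{18}{-18}\right)\right)^{2} = \left(\frac{6}{49} + \left(\frac{\left(-5\right) 0 + 5}{22} + \frac{18}{-18}\right)\right)^{2} = \left(6 \cdot \frac{1}{49} + \left(\left(0 + 5\right) \frac{1}{22} + 18 \left(- \frac{1}{18}\right)\right)\right)^{2} = \left(\frac{6}{49} + \left(5 \cdot \frac{1}{22} - 1\right)\right)^{2} = \left(\frac{6}{49} + \left(\frac{5}{22} - 1\right)\right)^{2} = \left(\frac{6}{49} - \frac{17}{22}\right)^{2} = \left(- \frac{701}{1078}\right)^{2} = \frac{491401}{1162084}$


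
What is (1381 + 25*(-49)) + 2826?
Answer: 2982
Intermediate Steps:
(1381 + 25*(-49)) + 2826 = (1381 - 1225) + 2826 = 156 + 2826 = 2982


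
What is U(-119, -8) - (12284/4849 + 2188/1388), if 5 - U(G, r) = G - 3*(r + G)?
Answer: -439343922/1682603 ≈ -261.11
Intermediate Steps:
U(G, r) = 5 + 2*G + 3*r (U(G, r) = 5 - (G - 3*(r + G)) = 5 - (G - 3*(G + r)) = 5 - (G + (-3*G - 3*r)) = 5 - (-3*r - 2*G) = 5 + (2*G + 3*r) = 5 + 2*G + 3*r)
U(-119, -8) - (12284/4849 + 2188/1388) = (5 + 2*(-119) + 3*(-8)) - (12284/4849 + 2188/1388) = (5 - 238 - 24) - (12284*(1/4849) + 2188*(1/1388)) = -257 - (12284/4849 + 547/347) = -257 - 1*6914951/1682603 = -257 - 6914951/1682603 = -439343922/1682603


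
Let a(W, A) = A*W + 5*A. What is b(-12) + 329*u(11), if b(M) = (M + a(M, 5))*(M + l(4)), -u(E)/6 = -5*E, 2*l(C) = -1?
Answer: 218315/2 ≈ 1.0916e+5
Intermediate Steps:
a(W, A) = 5*A + A*W
l(C) = -1/2 (l(C) = (1/2)*(-1) = -1/2)
u(E) = 30*E (u(E) = -(-30)*E = 30*E)
b(M) = (25 + 6*M)*(-1/2 + M) (b(M) = (M + 5*(5 + M))*(M - 1/2) = (M + (25 + 5*M))*(-1/2 + M) = (25 + 6*M)*(-1/2 + M))
b(-12) + 329*u(11) = (-25/2 + 6*(-12)**2 + 22*(-12)) + 329*(30*11) = (-25/2 + 6*144 - 264) + 329*330 = (-25/2 + 864 - 264) + 108570 = 1175/2 + 108570 = 218315/2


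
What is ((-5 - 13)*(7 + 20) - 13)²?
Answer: 249001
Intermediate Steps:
((-5 - 13)*(7 + 20) - 13)² = (-18*27 - 13)² = (-486 - 13)² = (-499)² = 249001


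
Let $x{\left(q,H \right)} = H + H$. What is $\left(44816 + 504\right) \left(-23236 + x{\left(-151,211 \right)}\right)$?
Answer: $-1033930480$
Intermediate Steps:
$x{\left(q,H \right)} = 2 H$
$\left(44816 + 504\right) \left(-23236 + x{\left(-151,211 \right)}\right) = \left(44816 + 504\right) \left(-23236 + 2 \cdot 211\right) = 45320 \left(-23236 + 422\right) = 45320 \left(-22814\right) = -1033930480$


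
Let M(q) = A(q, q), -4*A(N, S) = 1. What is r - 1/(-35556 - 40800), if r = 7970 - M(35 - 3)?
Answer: 304288205/38178 ≈ 7970.3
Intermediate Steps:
A(N, S) = -1/4 (A(N, S) = -1/4*1 = -1/4)
M(q) = -1/4
r = 31881/4 (r = 7970 - 1*(-1/4) = 7970 + 1/4 = 31881/4 ≈ 7970.3)
r - 1/(-35556 - 40800) = 31881/4 - 1/(-35556 - 40800) = 31881/4 - 1/(-76356) = 31881/4 - 1*(-1/76356) = 31881/4 + 1/76356 = 304288205/38178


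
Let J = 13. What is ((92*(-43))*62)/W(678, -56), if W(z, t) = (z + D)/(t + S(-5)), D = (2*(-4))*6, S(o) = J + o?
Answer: 1962176/105 ≈ 18687.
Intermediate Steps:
S(o) = 13 + o
D = -48 (D = -8*6 = -48)
W(z, t) = (-48 + z)/(8 + t) (W(z, t) = (z - 48)/(t + (13 - 5)) = (-48 + z)/(t + 8) = (-48 + z)/(8 + t))
((92*(-43))*62)/W(678, -56) = ((92*(-43))*62)/(((-48 + 678)/(8 - 56))) = (-3956*62)/((630/(-48))) = -245272/((-1/48*630)) = -245272/(-105/8) = -245272*(-8/105) = 1962176/105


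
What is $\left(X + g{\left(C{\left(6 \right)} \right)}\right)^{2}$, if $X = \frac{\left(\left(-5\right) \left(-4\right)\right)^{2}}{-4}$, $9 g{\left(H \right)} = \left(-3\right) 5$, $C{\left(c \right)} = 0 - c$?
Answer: $\frac{93025}{9} \approx 10336.0$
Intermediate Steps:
$C{\left(c \right)} = - c$
$g{\left(H \right)} = - \frac{5}{3}$ ($g{\left(H \right)} = \frac{\left(-3\right) 5}{9} = \frac{1}{9} \left(-15\right) = - \frac{5}{3}$)
$X = -100$ ($X = - \frac{20^{2}}{4} = \left(- \frac{1}{4}\right) 400 = -100$)
$\left(X + g{\left(C{\left(6 \right)} \right)}\right)^{2} = \left(-100 - \frac{5}{3}\right)^{2} = \left(- \frac{305}{3}\right)^{2} = \frac{93025}{9}$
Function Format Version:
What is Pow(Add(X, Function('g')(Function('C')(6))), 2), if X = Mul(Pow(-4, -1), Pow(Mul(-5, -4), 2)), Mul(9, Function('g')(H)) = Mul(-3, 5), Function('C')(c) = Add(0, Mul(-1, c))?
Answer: Rational(93025, 9) ≈ 10336.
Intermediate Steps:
Function('C')(c) = Mul(-1, c)
Function('g')(H) = Rational(-5, 3) (Function('g')(H) = Mul(Rational(1, 9), Mul(-3, 5)) = Mul(Rational(1, 9), -15) = Rational(-5, 3))
X = -100 (X = Mul(Rational(-1, 4), Pow(20, 2)) = Mul(Rational(-1, 4), 400) = -100)
Pow(Add(X, Function('g')(Function('C')(6))), 2) = Pow(Add(-100, Rational(-5, 3)), 2) = Pow(Rational(-305, 3), 2) = Rational(93025, 9)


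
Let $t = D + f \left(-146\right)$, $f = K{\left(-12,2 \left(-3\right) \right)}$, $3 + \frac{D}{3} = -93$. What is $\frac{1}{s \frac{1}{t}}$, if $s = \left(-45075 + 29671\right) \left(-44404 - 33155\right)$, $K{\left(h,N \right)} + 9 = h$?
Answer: $\frac{463}{199119806} \approx 2.3252 \cdot 10^{-6}$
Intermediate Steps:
$D = -288$ ($D = -9 + 3 \left(-93\right) = -9 - 279 = -288$)
$K{\left(h,N \right)} = -9 + h$
$f = -21$ ($f = -9 - 12 = -21$)
$s = 1194718836$ ($s = \left(-15404\right) \left(-77559\right) = 1194718836$)
$t = 2778$ ($t = -288 - -3066 = -288 + 3066 = 2778$)
$\frac{1}{s \frac{1}{t}} = \frac{1}{1194718836 \cdot \frac{1}{2778}} = \frac{1}{\frac{199119806}{463}} = \frac{463}{199119806}$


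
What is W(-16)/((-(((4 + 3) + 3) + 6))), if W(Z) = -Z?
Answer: -1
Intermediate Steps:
W(-16)/((-(((4 + 3) + 3) + 6))) = (-1*(-16))/((-(((4 + 3) + 3) + 6))) = 16/((-((7 + 3) + 6))) = 16/((-(10 + 6))) = 16/((-1*16)) = 16/(-16) = 16*(-1/16) = -1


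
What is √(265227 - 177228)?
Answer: √87999 ≈ 296.65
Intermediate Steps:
√(265227 - 177228) = √87999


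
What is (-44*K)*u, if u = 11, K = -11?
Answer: 5324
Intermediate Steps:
(-44*K)*u = -44*(-11)*11 = 484*11 = 5324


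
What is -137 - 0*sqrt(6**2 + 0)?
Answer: -137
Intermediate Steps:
-137 - 0*sqrt(6**2 + 0) = -137 - 0*sqrt(36 + 0) = -137 - 0*sqrt(36) = -137 - 0*6 = -137 - 1099*0 = -137 + 0 = -137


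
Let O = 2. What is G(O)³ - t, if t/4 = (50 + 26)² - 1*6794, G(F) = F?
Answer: 4080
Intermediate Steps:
t = -4072 (t = 4*((50 + 26)² - 1*6794) = 4*(76² - 6794) = 4*(5776 - 6794) = 4*(-1018) = -4072)
G(O)³ - t = 2³ - 1*(-4072) = 8 + 4072 = 4080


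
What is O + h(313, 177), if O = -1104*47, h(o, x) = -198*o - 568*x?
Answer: -214398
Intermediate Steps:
h(o, x) = -568*x - 198*o
O = -51888
O + h(313, 177) = -51888 + (-568*177 - 198*313) = -51888 + (-100536 - 61974) = -51888 - 162510 = -214398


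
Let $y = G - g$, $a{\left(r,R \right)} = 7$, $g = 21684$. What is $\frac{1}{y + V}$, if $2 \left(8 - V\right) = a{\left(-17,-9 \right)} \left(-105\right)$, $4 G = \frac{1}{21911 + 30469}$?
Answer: $- \frac{209520}{4464556919} \approx -4.693 \cdot 10^{-5}$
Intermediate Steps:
$G = \frac{1}{209520}$ ($G = \frac{1}{4 \left(21911 + 30469\right)} = \frac{1}{4 \cdot 52380} = \frac{1}{4} \cdot \frac{1}{52380} = \frac{1}{209520} \approx 4.7728 \cdot 10^{-6}$)
$V = \frac{751}{2}$ ($V = 8 - \frac{7 \left(-105\right)}{2} = 8 - - \frac{735}{2} = 8 + \frac{735}{2} = \frac{751}{2} \approx 375.5$)
$y = - \frac{4543231679}{209520}$ ($y = \frac{1}{209520} - 21684 = - \frac{4543231679}{209520} \approx -21684.0$)
$\frac{1}{y + V} = \frac{1}{- \frac{4543231679}{209520} + \frac{751}{2}} = \frac{1}{- \frac{4464556919}{209520}} = - \frac{209520}{4464556919}$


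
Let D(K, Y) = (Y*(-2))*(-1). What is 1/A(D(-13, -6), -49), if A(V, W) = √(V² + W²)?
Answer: √2545/2545 ≈ 0.019822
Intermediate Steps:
D(K, Y) = 2*Y (D(K, Y) = -2*Y*(-1) = 2*Y)
1/A(D(-13, -6), -49) = 1/(√((2*(-6))² + (-49)²)) = 1/(√((-12)² + 2401)) = 1/(√(144 + 2401)) = 1/(√2545) = √2545/2545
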